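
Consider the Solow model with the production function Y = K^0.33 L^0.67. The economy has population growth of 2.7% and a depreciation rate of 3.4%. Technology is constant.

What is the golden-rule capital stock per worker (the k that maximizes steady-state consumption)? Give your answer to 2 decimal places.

The golden rule sets f'(k) = n + δ, i.e. α·k^(α−1) = n + δ.
So k^(1−α) = α / (n + δ) = 0.33 / 0.061 = 5.4098.
k_gold = 5.4098^(1/0.67) ≈ 12.4251

k_gold ≈ 12.43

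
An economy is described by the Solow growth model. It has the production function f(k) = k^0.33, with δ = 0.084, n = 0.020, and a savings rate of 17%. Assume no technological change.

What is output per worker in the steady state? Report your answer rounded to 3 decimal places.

y* ≈ 1.274

At the steady state, Δk = 0, so s·k^α = (n + δ)·k.
Dividing both sides by k: k^(1−α) = s / (n + δ).
k^0.67 = 0.17 / (0.020 + 0.084) = 0.17 / 0.104 = 1.6346
k* = 1.6346^(1/0.67) ≈ 2.0822
y* = (k*)^α = 2.0822^0.33 ≈ 1.2738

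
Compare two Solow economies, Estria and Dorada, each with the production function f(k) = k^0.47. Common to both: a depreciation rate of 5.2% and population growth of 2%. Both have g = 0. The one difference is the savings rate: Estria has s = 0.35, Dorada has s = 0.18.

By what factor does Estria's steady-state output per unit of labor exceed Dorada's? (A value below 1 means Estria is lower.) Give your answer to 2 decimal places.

ratio ≈ 1.80

Steady-state y* = [s/(n + δ)]^(α/(1−α)), so the ratio is [ (s_E/(n + δ)_E) / (s_D/(n + δ)_D) ]^0.8868.
s_E/(n + δ)_E = 0.35/0.072 = 4.8611; s_D/(n + δ)_D = 0.18/0.072 = 2.5000.
Ratio = (4.8611/2.5000)^0.8868 = 1.9444^0.8868 ≈ 1.8034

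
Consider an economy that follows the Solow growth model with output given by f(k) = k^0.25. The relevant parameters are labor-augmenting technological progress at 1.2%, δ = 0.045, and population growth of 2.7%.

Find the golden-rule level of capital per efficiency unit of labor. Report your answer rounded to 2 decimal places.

The golden rule sets f'(k) = n + g + δ, i.e. α·k^(α−1) = n + g + δ.
So k^(1−α) = α / (n + g + δ) = 0.25 / 0.084 = 2.9762.
k_gold = 2.9762^(1/0.75) ≈ 4.2810

k_gold ≈ 4.28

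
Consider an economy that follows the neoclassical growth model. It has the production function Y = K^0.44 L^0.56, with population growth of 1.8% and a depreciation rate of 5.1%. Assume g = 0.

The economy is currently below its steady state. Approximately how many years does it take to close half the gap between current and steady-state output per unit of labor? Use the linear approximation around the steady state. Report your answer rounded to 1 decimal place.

half-life ≈ 17.9 years

Near the steady state the convergence rate is λ = (1 − α)(n + δ).
λ = (1 − 0.44) × 0.069 = 0.56 × 0.069 = 0.03864
Half-life = ln 2 / λ = 0.6931 / 0.03864 ≈ 17.94 years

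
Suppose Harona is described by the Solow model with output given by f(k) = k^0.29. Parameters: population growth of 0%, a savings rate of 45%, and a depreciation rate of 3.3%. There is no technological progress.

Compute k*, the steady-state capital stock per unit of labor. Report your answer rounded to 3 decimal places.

Steady state requires s·f(k) = (n + δ)·k, i.e. s·k^α = (n + δ)·k.
Rearranging, k^(1−α) = s / (n + δ).
k^0.71 = 0.45 / (0.000 + 0.033) = 0.45 / 0.033 = 13.6364
k* = 13.6364^(1/0.71) ≈ 39.6432

k* ≈ 39.643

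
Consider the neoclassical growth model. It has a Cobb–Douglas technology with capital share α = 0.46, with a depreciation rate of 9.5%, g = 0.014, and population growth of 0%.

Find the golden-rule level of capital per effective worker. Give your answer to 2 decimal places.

The golden rule sets f'(k) = n + g + δ, i.e. α·k^(α−1) = n + g + δ.
So k^(1−α) = α / (n + g + δ) = 0.46 / 0.109 = 4.2202.
k_gold = 4.2202^(1/0.54) ≈ 14.3888

k_gold ≈ 14.39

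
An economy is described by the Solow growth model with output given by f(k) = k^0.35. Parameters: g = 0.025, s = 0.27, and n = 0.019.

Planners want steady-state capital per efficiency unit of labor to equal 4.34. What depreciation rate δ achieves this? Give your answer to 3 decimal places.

δ ≈ 0.060

In steady state, investment equals break-even investment: s·k^α = (n + g + δ)·k.
So s / (n + g + δ) = (k*)^(1−α) = 4.34^0.65 = 2.5964.
Therefore n + g + δ = s / 2.5964 = 0.27 / 2.5964 = 0.1040, so δ = 0.1040 − 0.044 = 0.0600.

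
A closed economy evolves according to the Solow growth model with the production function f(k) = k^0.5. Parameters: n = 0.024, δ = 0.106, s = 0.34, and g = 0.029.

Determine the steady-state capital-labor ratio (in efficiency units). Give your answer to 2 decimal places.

k* ≈ 4.57

Steady state requires s·f(k) = (n + g + δ)·k, i.e. s·k^α = (n + g + δ)·k.
Dividing both sides by k: k^(1−α) = s / (n + g + δ).
k^0.5 = 0.34 / (0.024 + 0.029 + 0.106) = 0.34 / 0.159 = 2.1384
k* = 2.1384^(1/0.5) ≈ 4.5728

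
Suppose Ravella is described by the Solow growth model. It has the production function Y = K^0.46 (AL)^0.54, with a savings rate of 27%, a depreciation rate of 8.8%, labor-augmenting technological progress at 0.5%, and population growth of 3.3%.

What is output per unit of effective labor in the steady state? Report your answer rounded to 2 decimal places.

y* = 1.91

In steady state, investment equals break-even investment: s·k^α = (n + g + δ)·k.
Dividing both sides by k: k^(1−α) = s / (n + g + δ).
k^0.54 = 0.27 / (0.033 + 0.005 + 0.088) = 0.27 / 0.126 = 2.1429
k* = 2.1429^(1/0.54) ≈ 4.1017
y* = (k*)^α = 4.1017^0.46 ≈ 1.9141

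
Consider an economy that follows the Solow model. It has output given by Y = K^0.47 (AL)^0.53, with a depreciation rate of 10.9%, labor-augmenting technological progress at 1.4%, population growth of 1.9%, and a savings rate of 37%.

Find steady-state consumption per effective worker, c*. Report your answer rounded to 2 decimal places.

c* = 1.47

Steady state requires s·f(k) = (n + g + δ)·k, i.e. s·k^α = (n + g + δ)·k.
Rearranging, k^(1−α) = s / (n + g + δ).
k^0.53 = 0.37 / (0.019 + 0.014 + 0.109) = 0.37 / 0.142 = 2.6056
k* = 2.6056^(1/0.53) ≈ 6.0916
y* = (k*)^α = 6.0916^0.47 ≈ 2.3379
c* = (1 − s)·y* = (1 − 0.37) × 2.3379 ≈ 1.4729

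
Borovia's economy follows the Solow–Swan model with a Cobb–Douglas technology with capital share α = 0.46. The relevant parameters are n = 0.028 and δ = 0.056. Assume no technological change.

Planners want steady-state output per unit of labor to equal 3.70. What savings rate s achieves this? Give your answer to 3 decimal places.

In steady state, investment equals break-even investment: s·k^α = (n + δ)·k.
Since y* = [s/(n + δ)]^(α/(1−α)), we have s/(n + δ) = (y*)^((1−α)/α) = 3.70^1.1739 = 4.6453.
Therefore s = 4.6453 × (n + δ) = 4.6453 × 0.084 = 0.3902.

s ≈ 0.390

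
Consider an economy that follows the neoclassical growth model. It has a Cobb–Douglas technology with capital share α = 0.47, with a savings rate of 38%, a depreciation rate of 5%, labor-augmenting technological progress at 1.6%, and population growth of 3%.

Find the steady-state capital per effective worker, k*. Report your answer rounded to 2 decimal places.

At the steady state, Δk = 0, so s·k^α = (n + g + δ)·k.
Dividing both sides by k: k^(1−α) = s / (n + g + δ).
k^0.53 = 0.38 / (0.030 + 0.016 + 0.050) = 0.38 / 0.096 = 3.9583
k* = 3.9583^(1/0.53) ≈ 13.4083

k* = 13.41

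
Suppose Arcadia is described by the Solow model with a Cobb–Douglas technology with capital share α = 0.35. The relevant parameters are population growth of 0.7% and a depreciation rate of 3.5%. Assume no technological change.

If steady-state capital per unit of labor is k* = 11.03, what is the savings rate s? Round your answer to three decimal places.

s ≈ 0.200

In steady state, investment equals break-even investment: s·k^α = (n + δ)·k.
So s / (n + δ) = (k*)^(1−α) = 11.03^0.65 = 4.7607.
Therefore s = 4.7607 × (n + δ) = 4.7607 × 0.042 = 0.1999.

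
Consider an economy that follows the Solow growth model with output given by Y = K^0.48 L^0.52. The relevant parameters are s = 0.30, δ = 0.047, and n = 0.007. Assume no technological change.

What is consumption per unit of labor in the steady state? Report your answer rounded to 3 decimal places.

c* = 3.408

At the steady state, Δk = 0, so s·k^α = (n + δ)·k.
Dividing both sides by k: k^(1−α) = s / (n + δ).
k^0.52 = 0.30 / (0.007 + 0.047) = 0.30 / 0.054 = 5.5556
k* = 5.5556^(1/0.52) ≈ 27.0505
y* = (k*)^α = 27.0505^0.48 ≈ 4.8690
c* = (1 − s)·y* = (1 − 0.30) × 4.8690 ≈ 3.4083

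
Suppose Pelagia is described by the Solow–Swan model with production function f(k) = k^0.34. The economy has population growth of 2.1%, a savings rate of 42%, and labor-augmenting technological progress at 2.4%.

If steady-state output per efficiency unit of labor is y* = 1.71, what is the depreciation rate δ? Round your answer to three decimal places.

In steady state, investment equals break-even investment: s·k^α = (n + g + δ)·k.
Since y* = [s/(n + g + δ)]^(α/(1−α)), we have s/(n + g + δ) = (y*)^((1−α)/α) = 1.71^1.9412 = 2.8333.
Therefore n + g + δ = s / 2.8333 = 0.42 / 2.8333 = 0.1482, so δ = 0.1482 − 0.045 = 0.1032.

δ ≈ 0.103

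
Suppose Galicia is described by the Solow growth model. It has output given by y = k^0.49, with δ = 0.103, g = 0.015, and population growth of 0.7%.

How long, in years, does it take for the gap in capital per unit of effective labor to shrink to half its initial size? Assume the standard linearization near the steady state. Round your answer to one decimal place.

t_½ ≈ 10.9 years

Near the steady state the convergence rate is λ = (1 − α)(n + g + δ).
λ = (1 − 0.49) × 0.125 = 0.51 × 0.125 = 0.06375
Half-life = ln 2 / λ = 0.6931 / 0.06375 ≈ 10.87 years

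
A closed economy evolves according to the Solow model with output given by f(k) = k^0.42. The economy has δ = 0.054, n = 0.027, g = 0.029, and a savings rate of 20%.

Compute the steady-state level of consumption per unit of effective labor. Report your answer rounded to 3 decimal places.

c* = 1.233

Steady state requires s·f(k) = (n + g + δ)·k, i.e. s·k^α = (n + g + δ)·k.
Rearranging, k^(1−α) = s / (n + g + δ).
k^0.58 = 0.20 / (0.027 + 0.029 + 0.054) = 0.20 / 0.110 = 1.8182
k* = 1.8182^(1/0.58) ≈ 2.8032
y* = (k*)^α = 2.8032^0.42 ≈ 1.5418
c* = (1 − s)·y* = (1 − 0.20) × 1.5418 ≈ 1.2334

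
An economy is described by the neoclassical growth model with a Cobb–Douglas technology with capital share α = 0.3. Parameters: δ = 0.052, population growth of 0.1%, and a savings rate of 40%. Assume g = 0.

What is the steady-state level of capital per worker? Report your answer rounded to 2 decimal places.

In steady state, investment equals break-even investment: s·k^α = (n + δ)·k.
Dividing both sides by k: k^(1−α) = s / (n + δ).
k^0.7 = 0.40 / (0.001 + 0.052) = 0.40 / 0.053 = 7.5472
k* = 7.5472^(1/0.7) ≈ 17.9465

k* ≈ 17.95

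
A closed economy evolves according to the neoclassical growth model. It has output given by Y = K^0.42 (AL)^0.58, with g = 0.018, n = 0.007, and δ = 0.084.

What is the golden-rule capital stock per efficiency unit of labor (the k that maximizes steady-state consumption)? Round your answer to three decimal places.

The golden rule sets f'(k) = n + g + δ, i.e. α·k^(α−1) = n + g + δ.
So k^(1−α) = α / (n + g + δ) = 0.42 / 0.109 = 3.8532.
k_gold = 3.8532^(1/0.58) ≈ 10.2338

k_gold ≈ 10.234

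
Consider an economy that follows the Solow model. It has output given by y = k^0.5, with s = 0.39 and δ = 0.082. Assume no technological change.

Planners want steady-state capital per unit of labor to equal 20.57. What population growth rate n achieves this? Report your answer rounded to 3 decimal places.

n ≈ 0.004

Steady state requires s·f(k) = (n + δ)·k, i.e. s·k^α = (n + δ)·k.
So s / (n + δ) = (k*)^(1−α) = 20.57^0.5 = 4.5354.
Therefore n + δ = s / 4.5354 = 0.39 / 4.5354 = 0.0860, so n = 0.0860 − 0.082 = 0.0040.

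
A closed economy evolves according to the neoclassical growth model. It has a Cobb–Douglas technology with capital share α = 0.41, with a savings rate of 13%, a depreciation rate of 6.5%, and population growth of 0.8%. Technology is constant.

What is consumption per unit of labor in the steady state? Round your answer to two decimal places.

c* ≈ 1.30

Steady state requires s·f(k) = (n + δ)·k, i.e. s·k^α = (n + δ)·k.
Dividing both sides by k: k^(1−α) = s / (n + δ).
k^0.59 = 0.13 / (0.008 + 0.065) = 0.13 / 0.073 = 1.7808
k* = 1.7808^(1/0.59) ≈ 2.6593
y* = (k*)^α = 2.6593^0.41 ≈ 1.4933
c* = (1 − s)·y* = (1 − 0.13) × 1.4933 ≈ 1.2992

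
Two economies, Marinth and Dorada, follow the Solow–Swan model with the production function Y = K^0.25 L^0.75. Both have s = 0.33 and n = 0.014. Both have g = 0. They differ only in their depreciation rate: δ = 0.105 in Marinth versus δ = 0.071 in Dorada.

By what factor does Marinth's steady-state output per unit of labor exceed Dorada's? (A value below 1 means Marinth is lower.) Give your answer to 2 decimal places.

ratio ≈ 0.89

Steady-state y* = [s/(n + δ)]^(α/(1−α)), so the ratio is [ (s_M/(n + δ)_M) / (s_D/(n + δ)_D) ]^0.3333.
s_M/(n + δ)_M = 0.33/0.119 = 2.7731; s_D/(n + δ)_D = 0.33/0.085 = 3.8824.
Ratio = (2.7731/3.8824)^0.3333 = 0.7143^0.3333 ≈ 0.8939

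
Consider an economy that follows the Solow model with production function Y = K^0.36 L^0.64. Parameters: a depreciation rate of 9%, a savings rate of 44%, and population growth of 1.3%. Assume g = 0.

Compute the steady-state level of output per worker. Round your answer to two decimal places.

y* = 2.26

In steady state, investment equals break-even investment: s·k^α = (n + δ)·k.
Dividing both sides by k: k^(1−α) = s / (n + δ).
k^0.64 = 0.44 / (0.013 + 0.090) = 0.44 / 0.103 = 4.2718
k* = 4.2718^(1/0.64) ≈ 9.6678
y* = (k*)^α = 9.6678^0.36 ≈ 2.2632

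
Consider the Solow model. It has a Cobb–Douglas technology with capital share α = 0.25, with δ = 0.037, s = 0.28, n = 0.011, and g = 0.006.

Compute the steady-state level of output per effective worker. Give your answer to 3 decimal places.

At the steady state, Δk = 0, so s·k^α = (n + g + δ)·k.
Rearranging, k^(1−α) = s / (n + g + δ).
k^0.75 = 0.28 / (0.011 + 0.006 + 0.037) = 0.28 / 0.054 = 5.1852
k* = 5.1852^(1/0.75) ≈ 8.9747
y* = (k*)^α = 8.9747^0.25 ≈ 1.7308

y* = 1.731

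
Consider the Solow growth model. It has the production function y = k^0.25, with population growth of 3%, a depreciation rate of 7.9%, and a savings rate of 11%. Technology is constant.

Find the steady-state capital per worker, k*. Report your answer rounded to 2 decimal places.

k* = 1.01

At the steady state, Δk = 0, so s·k^α = (n + δ)·k.
Dividing both sides by k: k^(1−α) = s / (n + δ).
k^0.75 = 0.11 / (0.030 + 0.079) = 0.11 / 0.109 = 1.0092
k* = 1.0092^(1/0.75) ≈ 1.0123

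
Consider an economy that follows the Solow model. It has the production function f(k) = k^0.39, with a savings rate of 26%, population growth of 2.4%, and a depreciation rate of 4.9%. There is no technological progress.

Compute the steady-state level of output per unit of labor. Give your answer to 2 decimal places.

y* ≈ 2.25

At the steady state, Δk = 0, so s·k^α = (n + δ)·k.
Dividing both sides by k: k^(1−α) = s / (n + δ).
k^0.61 = 0.26 / (0.024 + 0.049) = 0.26 / 0.073 = 3.5616
k* = 3.5616^(1/0.61) ≈ 8.0230
y* = (k*)^α = 8.0230^0.39 ≈ 2.2526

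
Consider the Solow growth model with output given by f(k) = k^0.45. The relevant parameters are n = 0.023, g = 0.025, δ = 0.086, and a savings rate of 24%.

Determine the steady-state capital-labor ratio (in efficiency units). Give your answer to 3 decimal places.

k* ≈ 2.885

At the steady state, Δk = 0, so s·k^α = (n + g + δ)·k.
Dividing both sides by k: k^(1−α) = s / (n + g + δ).
k^0.55 = 0.24 / (0.023 + 0.025 + 0.086) = 0.24 / 0.134 = 1.7910
k* = 1.7910^(1/0.55) ≈ 2.8852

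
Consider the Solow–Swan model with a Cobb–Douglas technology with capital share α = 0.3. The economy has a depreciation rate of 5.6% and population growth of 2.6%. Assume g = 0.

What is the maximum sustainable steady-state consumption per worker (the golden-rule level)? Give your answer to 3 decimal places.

c_gold ≈ 1.220

At the golden rule, f'(k) = n + δ, so α·k^(α−1) = n + δ and k_gold = (α/(n + δ))^(1/(1−α)).
k_gold = (0.3/0.082)^(1/0.7) = 3.6585^1.4286 ≈ 6.3787
c_gold = f(k_gold) − (n + δ)·k_gold = 1.7435 − 0.082×6.3787 ≈ 1.2204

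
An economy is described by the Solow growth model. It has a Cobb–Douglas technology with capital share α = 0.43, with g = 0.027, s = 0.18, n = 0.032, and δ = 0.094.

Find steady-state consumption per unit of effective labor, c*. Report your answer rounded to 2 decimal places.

c* = 0.93

In steady state, investment equals break-even investment: s·k^α = (n + g + δ)·k.
Dividing both sides by k: k^(1−α) = s / (n + g + δ).
k^0.57 = 0.18 / (0.032 + 0.027 + 0.094) = 0.18 / 0.153 = 1.1765
k* = 1.1765^(1/0.57) ≈ 1.3300
y* = (k*)^α = 1.3300^0.43 ≈ 1.1305
c* = (1 − s)·y* = (1 − 0.18) × 1.1305 ≈ 0.9270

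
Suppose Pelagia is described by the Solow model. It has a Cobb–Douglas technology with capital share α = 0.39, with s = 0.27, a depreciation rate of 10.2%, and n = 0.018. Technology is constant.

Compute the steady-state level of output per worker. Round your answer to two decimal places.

Steady state requires s·f(k) = (n + δ)·k, i.e. s·k^α = (n + δ)·k.
Dividing both sides by k: k^(1−α) = s / (n + δ).
k^0.61 = 0.27 / (0.018 + 0.102) = 0.27 / 0.120 = 2.2500
k* = 2.2500^(1/0.61) ≈ 3.7788
y* = (k*)^α = 3.7788^0.39 ≈ 1.6795

y* ≈ 1.68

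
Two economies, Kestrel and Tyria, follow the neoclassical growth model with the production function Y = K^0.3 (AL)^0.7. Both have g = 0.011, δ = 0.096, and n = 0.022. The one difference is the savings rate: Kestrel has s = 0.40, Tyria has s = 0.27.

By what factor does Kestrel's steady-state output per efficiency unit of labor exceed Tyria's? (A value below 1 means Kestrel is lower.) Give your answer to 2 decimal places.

Steady-state y* = [s/(n + g + δ)]^(α/(1−α)), so the ratio is [ (s_K/(n + g + δ)_K) / (s_T/(n + g + δ)_T) ]^0.4286.
s_K/(n + g + δ)_K = 0.40/0.129 = 3.1008; s_T/(n + g + δ)_T = 0.27/0.129 = 2.0930.
Ratio = (3.1008/2.0930)^0.4286 = 1.4815^0.4286 ≈ 1.1835

ratio ≈ 1.18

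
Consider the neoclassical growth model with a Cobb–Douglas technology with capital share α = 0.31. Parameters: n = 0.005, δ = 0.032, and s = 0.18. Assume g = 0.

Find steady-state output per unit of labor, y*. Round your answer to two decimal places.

Steady state requires s·f(k) = (n + δ)·k, i.e. s·k^α = (n + δ)·k.
Dividing both sides by k: k^(1−α) = s / (n + δ).
k^0.69 = 0.18 / (0.005 + 0.032) = 0.18 / 0.037 = 4.8649
k* = 4.8649^(1/0.69) ≈ 9.9028
y* = (k*)^α = 9.9028^0.31 ≈ 2.0356

y* = 2.04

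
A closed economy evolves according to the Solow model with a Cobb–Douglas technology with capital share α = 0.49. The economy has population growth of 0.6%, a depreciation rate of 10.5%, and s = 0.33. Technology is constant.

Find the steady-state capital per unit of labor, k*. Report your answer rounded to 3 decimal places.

In steady state, investment equals break-even investment: s·k^α = (n + δ)·k.
Dividing both sides by k: k^(1−α) = s / (n + δ).
k^0.51 = 0.33 / (0.006 + 0.105) = 0.33 / 0.111 = 2.9730
k* = 2.9730^(1/0.51) ≈ 8.4690

k* = 8.469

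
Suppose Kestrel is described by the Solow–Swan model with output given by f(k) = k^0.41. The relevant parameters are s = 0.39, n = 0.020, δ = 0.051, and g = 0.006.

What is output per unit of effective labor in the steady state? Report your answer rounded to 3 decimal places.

In steady state, investment equals break-even investment: s·k^α = (n + g + δ)·k.
Dividing both sides by k: k^(1−α) = s / (n + g + δ).
k^0.59 = 0.39 / (0.020 + 0.006 + 0.051) = 0.39 / 0.077 = 5.0649
k* = 5.0649^(1/0.59) ≈ 15.6382
y* = (k*)^α = 15.6382^0.41 ≈ 3.0876

y* = 3.088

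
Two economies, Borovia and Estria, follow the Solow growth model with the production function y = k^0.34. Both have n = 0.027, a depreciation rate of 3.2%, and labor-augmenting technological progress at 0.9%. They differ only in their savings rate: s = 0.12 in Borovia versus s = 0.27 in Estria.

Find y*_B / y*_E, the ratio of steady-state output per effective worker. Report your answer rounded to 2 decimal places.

Steady-state y* = [s/(n + g + δ)]^(α/(1−α)), so the ratio is [ (s_B/(n + g + δ)_B) / (s_E/(n + g + δ)_E) ]^0.5152.
s_B/(n + g + δ)_B = 0.12/0.068 = 1.7647; s_E/(n + g + δ)_E = 0.27/0.068 = 3.9706.
Ratio = (1.7647/3.9706)^0.5152 = 0.4444^0.5152 ≈ 0.6585

y*_B / y*_E ≈ 0.66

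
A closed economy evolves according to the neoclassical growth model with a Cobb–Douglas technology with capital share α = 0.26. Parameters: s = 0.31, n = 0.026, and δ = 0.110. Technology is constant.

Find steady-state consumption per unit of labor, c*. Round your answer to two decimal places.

c* ≈ 0.92

At the steady state, Δk = 0, so s·k^α = (n + δ)·k.
Dividing both sides by k: k^(1−α) = s / (n + δ).
k^0.74 = 0.31 / (0.026 + 0.110) = 0.31 / 0.136 = 2.2794
k* = 2.2794^(1/0.74) ≈ 3.0447
y* = (k*)^α = 3.0447^0.26 ≈ 1.3357
c* = (1 − s)·y* = (1 − 0.31) × 1.3357 ≈ 0.9216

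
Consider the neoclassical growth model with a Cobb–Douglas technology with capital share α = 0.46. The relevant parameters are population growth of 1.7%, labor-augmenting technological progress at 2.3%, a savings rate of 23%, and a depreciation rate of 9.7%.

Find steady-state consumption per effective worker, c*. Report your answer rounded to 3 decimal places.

In steady state, investment equals break-even investment: s·k^α = (n + g + δ)·k.
Rearranging, k^(1−α) = s / (n + g + δ).
k^0.54 = 0.23 / (0.017 + 0.023 + 0.097) = 0.23 / 0.137 = 1.6788
k* = 1.6788^(1/0.54) ≈ 2.6101
y* = (k*)^α = 2.6101^0.46 ≈ 1.5548
c* = (1 − s)·y* = (1 − 0.23) × 1.5548 ≈ 1.1972

c* ≈ 1.197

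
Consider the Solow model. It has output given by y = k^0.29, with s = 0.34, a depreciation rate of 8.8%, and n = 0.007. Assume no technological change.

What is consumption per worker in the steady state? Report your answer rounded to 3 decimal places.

c* = 1.111

At the steady state, Δk = 0, so s·k^α = (n + δ)·k.
Dividing both sides by k: k^(1−α) = s / (n + δ).
k^0.71 = 0.34 / (0.007 + 0.088) = 0.34 / 0.095 = 3.5789
k* = 3.5789^(1/0.71) ≈ 6.0246
y* = (k*)^α = 6.0246^0.29 ≈ 1.6834
c* = (1 − s)·y* = (1 − 0.34) × 1.6834 ≈ 1.1110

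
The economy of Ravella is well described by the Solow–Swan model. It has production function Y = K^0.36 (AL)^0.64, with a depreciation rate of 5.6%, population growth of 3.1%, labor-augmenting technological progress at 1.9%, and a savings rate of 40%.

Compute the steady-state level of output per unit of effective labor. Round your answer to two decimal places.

y* = 2.11

At the steady state, Δk = 0, so s·k^α = (n + g + δ)·k.
Rearranging, k^(1−α) = s / (n + g + δ).
k^0.64 = 0.40 / (0.031 + 0.019 + 0.056) = 0.40 / 0.106 = 3.7736
k* = 3.7736^(1/0.64) ≈ 7.9649
y* = (k*)^α = 7.9649^0.36 ≈ 2.1107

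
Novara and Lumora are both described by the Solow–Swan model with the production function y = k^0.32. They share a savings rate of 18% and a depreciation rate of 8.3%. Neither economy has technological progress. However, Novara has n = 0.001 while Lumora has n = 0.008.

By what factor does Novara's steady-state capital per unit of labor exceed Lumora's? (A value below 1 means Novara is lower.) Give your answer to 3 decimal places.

k*_N / k*_L ≈ 1.125

Steady-state k* = [s/(n + δ)]^(1/(1−α)), so the ratio is [ (s_N/(n + δ)_N) / (s_L/(n + δ)_L) ]^1.4706.
s_N/(n + δ)_N = 0.18/0.084 = 2.1429; s_L/(n + δ)_L = 0.18/0.091 = 1.9780.
Ratio = (2.1429/1.9780)^1.4706 = 1.0834^1.4706 ≈ 1.1250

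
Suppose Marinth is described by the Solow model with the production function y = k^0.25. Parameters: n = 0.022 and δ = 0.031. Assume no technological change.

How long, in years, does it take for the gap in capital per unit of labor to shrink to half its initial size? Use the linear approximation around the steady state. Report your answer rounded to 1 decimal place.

Near the steady state the convergence rate is λ = (1 − α)(n + δ).
λ = (1 − 0.25) × 0.053 = 0.75 × 0.053 = 0.03975
Half-life = ln 2 / λ = 0.6931 / 0.03975 ≈ 17.44 years

about 17.4 years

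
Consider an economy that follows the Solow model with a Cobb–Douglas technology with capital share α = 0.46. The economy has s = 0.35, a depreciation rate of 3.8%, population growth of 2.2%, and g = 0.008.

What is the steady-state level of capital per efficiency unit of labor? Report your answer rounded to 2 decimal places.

Steady state requires s·f(k) = (n + g + δ)·k, i.e. s·k^α = (n + g + δ)·k.
Dividing both sides by k: k^(1−α) = s / (n + g + δ).
k^0.54 = 0.35 / (0.022 + 0.008 + 0.038) = 0.35 / 0.068 = 5.1471
k* = 5.1471^(1/0.54) ≈ 20.7830

k* ≈ 20.78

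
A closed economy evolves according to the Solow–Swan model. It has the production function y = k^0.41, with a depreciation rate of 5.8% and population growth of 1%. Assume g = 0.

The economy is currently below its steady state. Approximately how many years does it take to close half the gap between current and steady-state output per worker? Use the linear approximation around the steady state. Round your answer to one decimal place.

t_½ ≈ 17.3 years

Near the steady state the convergence rate is λ = (1 − α)(n + δ).
λ = (1 − 0.41) × 0.068 = 0.59 × 0.068 = 0.04012
Half-life = ln 2 / λ = 0.6931 / 0.04012 ≈ 17.28 years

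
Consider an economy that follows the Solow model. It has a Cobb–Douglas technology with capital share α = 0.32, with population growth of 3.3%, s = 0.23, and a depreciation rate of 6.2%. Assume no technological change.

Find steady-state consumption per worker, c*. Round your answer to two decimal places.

In steady state, investment equals break-even investment: s·k^α = (n + δ)·k.
Rearranging, k^(1−α) = s / (n + δ).
k^0.68 = 0.23 / (0.033 + 0.062) = 0.23 / 0.095 = 2.4211
k* = 2.4211^(1/0.68) ≈ 3.6705
y* = (k*)^α = 3.6705^0.32 ≈ 1.5160
c* = (1 − s)·y* = (1 − 0.23) × 1.5160 ≈ 1.1673

c* = 1.17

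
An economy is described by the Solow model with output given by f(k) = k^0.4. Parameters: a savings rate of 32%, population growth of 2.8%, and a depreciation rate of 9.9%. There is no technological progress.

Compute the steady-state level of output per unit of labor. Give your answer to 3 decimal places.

y* = 1.852

At the steady state, Δk = 0, so s·k^α = (n + δ)·k.
Rearranging, k^(1−α) = s / (n + δ).
k^0.6 = 0.32 / (0.028 + 0.099) = 0.32 / 0.127 = 2.5197
k* = 2.5197^(1/0.6) ≈ 4.6657
y* = (k*)^α = 4.6657^0.4 ≈ 1.8517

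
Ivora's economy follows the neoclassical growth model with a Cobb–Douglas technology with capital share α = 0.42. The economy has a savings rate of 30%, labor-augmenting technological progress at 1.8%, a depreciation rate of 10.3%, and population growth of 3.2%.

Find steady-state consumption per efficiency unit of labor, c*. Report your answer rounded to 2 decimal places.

c* ≈ 1.14

At the steady state, Δk = 0, so s·k^α = (n + g + δ)·k.
Dividing both sides by k: k^(1−α) = s / (n + g + δ).
k^0.58 = 0.30 / (0.032 + 0.018 + 0.103) = 0.30 / 0.153 = 1.9608
k* = 1.9608^(1/0.58) ≈ 3.1930
y* = (k*)^α = 3.1930^0.42 ≈ 1.6284
c* = (1 − s)·y* = (1 − 0.30) × 1.6284 ≈ 1.1399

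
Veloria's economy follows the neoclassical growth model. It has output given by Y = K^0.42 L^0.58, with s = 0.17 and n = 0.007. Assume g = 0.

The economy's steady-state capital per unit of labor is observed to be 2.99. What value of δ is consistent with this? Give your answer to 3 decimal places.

In steady state, investment equals break-even investment: s·k^α = (n + δ)·k.
So s / (n + δ) = (k*)^(1−α) = 2.99^0.58 = 1.8875.
Therefore n + δ = s / 1.8875 = 0.17 / 1.8875 = 0.0901, so δ = 0.0901 − 0.007 = 0.0831.

δ ≈ 0.083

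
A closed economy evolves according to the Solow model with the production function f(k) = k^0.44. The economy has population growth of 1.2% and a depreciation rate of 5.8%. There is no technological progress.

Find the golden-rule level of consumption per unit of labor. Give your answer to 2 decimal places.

c_gold ≈ 2.37

At the golden rule, f'(k) = n + δ, so α·k^(α−1) = n + δ and k_gold = (α/(n + δ))^(1/(1−α)).
k_gold = (0.44/0.070)^(1/0.56) = 6.2857^1.7857 ≈ 26.6453
c_gold = f(k_gold) − (n + δ)·k_gold = 4.2391 − 0.070×26.6453 ≈ 2.3739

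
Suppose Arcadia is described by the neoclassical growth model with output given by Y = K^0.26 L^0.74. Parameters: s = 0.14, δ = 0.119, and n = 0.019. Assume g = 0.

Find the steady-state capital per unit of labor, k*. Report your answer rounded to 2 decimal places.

k* ≈ 1.02

In steady state, investment equals break-even investment: s·k^α = (n + δ)·k.
Dividing both sides by k: k^(1−α) = s / (n + δ).
k^0.74 = 0.14 / (0.019 + 0.119) = 0.14 / 0.138 = 1.0145
k* = 1.0145^(1/0.74) ≈ 1.0196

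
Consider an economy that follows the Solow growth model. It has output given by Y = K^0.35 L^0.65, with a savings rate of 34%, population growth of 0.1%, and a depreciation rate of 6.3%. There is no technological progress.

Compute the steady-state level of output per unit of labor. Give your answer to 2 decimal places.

At the steady state, Δk = 0, so s·k^α = (n + δ)·k.
Dividing both sides by k: k^(1−α) = s / (n + δ).
k^0.65 = 0.34 / (0.001 + 0.063) = 0.34 / 0.064 = 5.3125
k* = 5.3125^(1/0.65) ≈ 13.0570
y* = (k*)^α = 13.0570^0.35 ≈ 2.4578

y* ≈ 2.46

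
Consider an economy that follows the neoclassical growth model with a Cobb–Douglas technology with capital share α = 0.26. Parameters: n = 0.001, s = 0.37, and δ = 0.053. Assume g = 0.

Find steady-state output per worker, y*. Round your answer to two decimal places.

Steady state requires s·f(k) = (n + δ)·k, i.e. s·k^α = (n + δ)·k.
Rearranging, k^(1−α) = s / (n + δ).
k^0.74 = 0.37 / (0.001 + 0.053) = 0.37 / 0.054 = 6.8519
k* = 6.8519^(1/0.74) ≈ 13.4733
y* = (k*)^α = 13.4733^0.26 ≈ 1.9664

y* ≈ 1.97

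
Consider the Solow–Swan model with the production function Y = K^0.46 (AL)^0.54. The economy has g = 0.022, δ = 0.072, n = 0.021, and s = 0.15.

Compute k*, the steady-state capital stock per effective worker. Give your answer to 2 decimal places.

k* ≈ 1.64

At the steady state, Δk = 0, so s·k^α = (n + g + δ)·k.
Rearranging, k^(1−α) = s / (n + g + δ).
k^0.54 = 0.15 / (0.021 + 0.022 + 0.072) = 0.15 / 0.115 = 1.3043
k* = 1.3043^(1/0.54) ≈ 1.6355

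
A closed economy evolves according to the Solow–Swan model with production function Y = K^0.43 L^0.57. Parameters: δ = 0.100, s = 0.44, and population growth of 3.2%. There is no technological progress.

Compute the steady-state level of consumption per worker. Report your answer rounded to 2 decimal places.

c* = 1.39

At the steady state, Δk = 0, so s·k^α = (n + δ)·k.
Dividing both sides by k: k^(1−α) = s / (n + δ).
k^0.57 = 0.44 / (0.032 + 0.100) = 0.44 / 0.132 = 3.3333
k* = 3.3333^(1/0.57) ≈ 8.2665
y* = (k*)^α = 8.2665^0.43 ≈ 2.4800
c* = (1 − s)·y* = (1 − 0.44) × 2.4800 ≈ 1.3888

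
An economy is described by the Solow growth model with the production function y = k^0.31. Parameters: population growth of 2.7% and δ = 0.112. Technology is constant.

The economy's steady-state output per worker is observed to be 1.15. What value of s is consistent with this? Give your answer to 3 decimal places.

s ≈ 0.190

Steady state requires s·f(k) = (n + δ)·k, i.e. s·k^α = (n + δ)·k.
Since y* = [s/(n + δ)]^(α/(1−α)), we have s/(n + δ) = (y*)^((1−α)/α) = 1.15^2.2258 = 1.3649.
Therefore s = 1.3649 × (n + δ) = 1.3649 × 0.139 = 0.1897.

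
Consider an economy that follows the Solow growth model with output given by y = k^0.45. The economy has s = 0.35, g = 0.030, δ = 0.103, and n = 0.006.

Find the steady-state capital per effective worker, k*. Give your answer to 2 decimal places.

In steady state, investment equals break-even investment: s·k^α = (n + g + δ)·k.
Dividing both sides by k: k^(1−α) = s / (n + g + δ).
k^0.55 = 0.35 / (0.006 + 0.030 + 0.103) = 0.35 / 0.139 = 2.5180
k* = 2.5180^(1/0.55) ≈ 5.3603

k* ≈ 5.36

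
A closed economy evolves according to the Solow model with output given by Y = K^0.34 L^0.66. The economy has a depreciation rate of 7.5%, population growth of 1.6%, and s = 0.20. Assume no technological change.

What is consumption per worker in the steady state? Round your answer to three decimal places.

Steady state requires s·f(k) = (n + δ)·k, i.e. s·k^α = (n + δ)·k.
Dividing both sides by k: k^(1−α) = s / (n + δ).
k^0.66 = 0.20 / (0.016 + 0.075) = 0.20 / 0.091 = 2.1978
k* = 2.1978^(1/0.66) ≈ 3.2973
y* = (k*)^α = 3.2973^0.34 ≈ 1.5003
c* = (1 − s)·y* = (1 − 0.20) × 1.5003 ≈ 1.2002

c* ≈ 1.200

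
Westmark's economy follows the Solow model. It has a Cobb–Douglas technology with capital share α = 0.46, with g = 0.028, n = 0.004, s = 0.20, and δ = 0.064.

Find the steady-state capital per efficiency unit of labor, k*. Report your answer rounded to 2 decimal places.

In steady state, investment equals break-even investment: s·k^α = (n + g + δ)·k.
Rearranging, k^(1−α) = s / (n + g + δ).
k^0.54 = 0.20 / (0.004 + 0.028 + 0.064) = 0.20 / 0.096 = 2.0833
k* = 2.0833^(1/0.54) ≈ 3.8930

k* ≈ 3.89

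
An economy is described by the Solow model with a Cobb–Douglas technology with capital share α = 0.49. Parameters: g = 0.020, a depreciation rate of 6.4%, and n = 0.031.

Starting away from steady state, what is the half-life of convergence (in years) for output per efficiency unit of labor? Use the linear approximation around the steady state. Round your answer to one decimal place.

Near the steady state the convergence rate is λ = (1 − α)(n + g + δ).
λ = (1 − 0.49) × 0.115 = 0.51 × 0.115 = 0.05865
Half-life = ln 2 / λ = 0.6931 / 0.05865 ≈ 11.82 years

t_½ ≈ 11.8 years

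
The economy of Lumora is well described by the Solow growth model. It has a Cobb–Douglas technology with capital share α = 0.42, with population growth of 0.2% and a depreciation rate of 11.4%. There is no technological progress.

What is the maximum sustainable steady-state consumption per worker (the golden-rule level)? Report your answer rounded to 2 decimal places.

c_gold ≈ 1.47

At the golden rule, f'(k) = n + δ, so α·k^(α−1) = n + δ and k_gold = (α/(n + δ))^(1/(1−α)).
k_gold = (0.42/0.116)^(1/0.58) = 3.6207^1.7241 ≈ 9.1921
c_gold = f(k_gold) − (n + δ)·k_gold = 2.5388 − 0.116×9.1921 ≈ 1.4725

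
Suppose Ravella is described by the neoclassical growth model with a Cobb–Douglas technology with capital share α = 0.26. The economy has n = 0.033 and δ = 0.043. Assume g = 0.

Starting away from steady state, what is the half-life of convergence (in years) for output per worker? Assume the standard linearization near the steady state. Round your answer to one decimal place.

t_½ ≈ 12.3 years

Near the steady state the convergence rate is λ = (1 − α)(n + δ).
λ = (1 − 0.26) × 0.076 = 0.74 × 0.076 = 0.05624
Half-life = ln 2 / λ = 0.6931 / 0.05624 ≈ 12.32 years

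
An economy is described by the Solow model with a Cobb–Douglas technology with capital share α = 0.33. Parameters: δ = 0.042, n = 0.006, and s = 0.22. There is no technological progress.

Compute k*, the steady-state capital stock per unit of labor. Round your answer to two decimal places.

k* = 9.70

In steady state, investment equals break-even investment: s·k^α = (n + δ)·k.
Rearranging, k^(1−α) = s / (n + δ).
k^0.67 = 0.22 / (0.006 + 0.042) = 0.22 / 0.048 = 4.5833
k* = 4.5833^(1/0.67) ≈ 9.7014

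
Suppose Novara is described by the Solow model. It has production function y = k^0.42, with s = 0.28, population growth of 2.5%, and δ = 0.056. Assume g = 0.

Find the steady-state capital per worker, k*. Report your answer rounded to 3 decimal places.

Steady state requires s·f(k) = (n + δ)·k, i.e. s·k^α = (n + δ)·k.
Dividing both sides by k: k^(1−α) = s / (n + δ).
k^0.58 = 0.28 / (0.025 + 0.056) = 0.28 / 0.081 = 3.4568
k* = 3.4568^(1/0.58) ≈ 8.4869

k* = 8.487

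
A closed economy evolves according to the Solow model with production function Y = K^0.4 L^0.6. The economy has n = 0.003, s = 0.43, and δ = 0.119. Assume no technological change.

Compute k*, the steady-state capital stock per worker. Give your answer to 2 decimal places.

At the steady state, Δk = 0, so s·k^α = (n + δ)·k.
Rearranging, k^(1−α) = s / (n + δ).
k^0.6 = 0.43 / (0.003 + 0.119) = 0.43 / 0.122 = 3.5246
k* = 3.5246^(1/0.6) ≈ 8.1630

k* = 8.16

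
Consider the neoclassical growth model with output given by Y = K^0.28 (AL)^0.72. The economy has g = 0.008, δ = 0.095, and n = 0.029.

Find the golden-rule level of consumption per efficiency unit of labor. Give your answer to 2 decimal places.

At the golden rule, f'(k) = n + g + δ, so α·k^(α−1) = n + g + δ and k_gold = (α/(n + g + δ))^(1/(1−α)).
k_gold = (0.28/0.132)^(1/0.72) = 2.1212^1.3889 ≈ 2.8418
c_gold = f(k_gold) − (n + g + δ)·k_gold = 1.3397 − 0.132×2.8418 ≈ 0.9646

c_gold ≈ 0.96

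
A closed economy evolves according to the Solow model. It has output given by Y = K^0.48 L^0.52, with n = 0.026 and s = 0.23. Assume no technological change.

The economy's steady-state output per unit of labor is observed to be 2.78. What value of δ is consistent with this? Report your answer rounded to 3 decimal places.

δ ≈ 0.050

In steady state, investment equals break-even investment: s·k^α = (n + δ)·k.
Since y* = [s/(n + δ)]^(α/(1−α)), we have s/(n + δ) = (y*)^((1−α)/α) = 2.78^1.0833 = 3.0271.
Therefore n + δ = s / 3.0271 = 0.23 / 3.0271 = 0.0760, so δ = 0.0760 − 0.026 = 0.0500.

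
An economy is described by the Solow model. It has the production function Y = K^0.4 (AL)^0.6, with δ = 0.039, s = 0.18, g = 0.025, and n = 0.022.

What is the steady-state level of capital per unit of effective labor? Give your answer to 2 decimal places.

Steady state requires s·f(k) = (n + g + δ)·k, i.e. s·k^α = (n + g + δ)·k.
Rearranging, k^(1−α) = s / (n + g + δ).
k^0.6 = 0.18 / (0.022 + 0.025 + 0.039) = 0.18 / 0.086 = 2.0930
k* = 2.0930^(1/0.6) ≈ 3.4246

k* = 3.42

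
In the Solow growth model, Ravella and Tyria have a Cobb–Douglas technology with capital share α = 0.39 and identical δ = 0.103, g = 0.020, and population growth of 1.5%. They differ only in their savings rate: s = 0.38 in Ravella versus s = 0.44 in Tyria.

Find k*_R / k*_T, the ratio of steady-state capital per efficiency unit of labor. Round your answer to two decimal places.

Steady-state k* = [s/(n + g + δ)]^(1/(1−α)), so the ratio is [ (s_R/(n + g + δ)_R) / (s_T/(n + g + δ)_T) ]^1.6393.
s_R/(n + g + δ)_R = 0.38/0.138 = 2.7536; s_T/(n + g + δ)_T = 0.44/0.138 = 3.1884.
Ratio = (2.7536/3.1884)^1.6393 = 0.8636^1.6393 ≈ 0.7863

k*_R / k*_T ≈ 0.79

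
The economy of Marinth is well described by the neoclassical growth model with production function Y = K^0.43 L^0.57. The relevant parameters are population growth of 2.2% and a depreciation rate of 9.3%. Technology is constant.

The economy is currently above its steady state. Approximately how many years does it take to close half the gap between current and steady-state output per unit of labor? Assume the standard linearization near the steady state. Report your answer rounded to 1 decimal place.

Near the steady state the convergence rate is λ = (1 − α)(n + δ).
λ = (1 − 0.43) × 0.115 = 0.57 × 0.115 = 0.06555
Half-life = ln 2 / λ = 0.6931 / 0.06555 ≈ 10.57 years

about 10.6 years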